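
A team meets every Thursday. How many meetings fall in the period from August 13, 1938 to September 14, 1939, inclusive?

August 13, 1938 is a Saturday.
The range spans 398 days (inclusive of both endpoints).
398 = 7 × 56 + 6, so there are 56 full weeks plus 6 extra days.
Each full week contributes one Thursday: 56 so far.
The 6 extra days are Sat, Sun, Mon, Tue, Wed, Thu — 1 of them qualifies.
Total: 56 + 1 = 57.

57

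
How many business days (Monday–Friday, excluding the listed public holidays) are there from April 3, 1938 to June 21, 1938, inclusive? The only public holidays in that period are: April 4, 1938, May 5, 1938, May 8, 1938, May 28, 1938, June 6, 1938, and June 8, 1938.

April 3, 1938 is a Sunday.
That's 80 days from start to end, counting both.
80 = 7 × 11 + 3, so there are 11 full weeks plus 3 extra days.
Each full week contributes 5 weekdays (Mon–Fri): 11 × 5 = 55.
The 3 extra days are Sunday, Monday, Tuesday — 2 of them qualify.
Total: 55 + 2 = 57.
Holidays: April 4, 1938 (Mon); May 5, 1938 (Thu); May 8, 1938 (Sun); May 28, 1938 (Sat); June 6, 1938 (Mon); June 8, 1938 (Wed).
4 of the 6 holidays fall on weekdays; the rest are weekends and were already excluded.
Business days: 57 − 4 = 53.

53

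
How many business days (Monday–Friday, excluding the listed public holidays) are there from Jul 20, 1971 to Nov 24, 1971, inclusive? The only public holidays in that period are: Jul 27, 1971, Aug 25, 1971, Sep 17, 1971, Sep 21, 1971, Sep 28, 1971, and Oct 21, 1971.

86 business days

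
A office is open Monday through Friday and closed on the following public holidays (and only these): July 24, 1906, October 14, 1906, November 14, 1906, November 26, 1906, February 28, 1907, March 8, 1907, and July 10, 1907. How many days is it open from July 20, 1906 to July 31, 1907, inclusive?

July 20, 1906 is a Friday.
That's 377 days from start to end, counting both.
377 = 7 × 53 + 6, so there are 53 full weeks plus 6 extra days.
Each full week contributes 5 weekdays (Mon–Fri): 53 × 5 = 265.
The 6 extra days are Fri, Sat, Sun, Mon, Tue, Wed — 4 of them qualify.
Total: 265 + 4 = 269.
Holidays: July 24, 1906 (Tue); October 14, 1906 (Sun); November 14, 1906 (Wed); November 26, 1906 (Mon); February 28, 1907 (Thu); March 8, 1907 (Fri); July 10, 1907 (Wed).
6 of the 7 holidays fall on weekdays; the rest are weekends and were already excluded.
Business days: 269 − 6 = 263.

263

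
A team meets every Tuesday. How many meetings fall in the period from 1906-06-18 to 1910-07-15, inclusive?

213 Tuesdays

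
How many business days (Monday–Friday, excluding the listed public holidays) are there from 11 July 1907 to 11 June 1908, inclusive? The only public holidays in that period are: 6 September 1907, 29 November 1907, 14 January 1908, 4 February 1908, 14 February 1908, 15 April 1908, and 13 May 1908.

234 business days

11 July 1907 is a Thursday.
The range spans 337 days (inclusive of both endpoints).
337 = 7 × 48 + 1, so there are 48 full weeks plus 1 extra day.
Each full week contributes 5 weekdays (Mon–Fri): 48 × 5 = 240.
The 1 extra day is Thursday — 1 of them qualifies.
Total: 240 + 1 = 241.
Holidays: 6 September 1907 (Fri); 29 November 1907 (Fri); 14 January 1908 (Tue); 4 February 1908 (Tue); 14 February 1908 (Fri); 15 April 1908 (Wed); 13 May 1908 (Wed).
All 7 holidays fall on weekdays, so subtract 7.
Business days: 241 − 7 = 234.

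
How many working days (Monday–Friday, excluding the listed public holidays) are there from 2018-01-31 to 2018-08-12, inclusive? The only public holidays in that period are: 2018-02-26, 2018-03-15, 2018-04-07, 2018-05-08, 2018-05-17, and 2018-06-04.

133

2018-01-31 is a Wednesday.
The range spans 194 days (inclusive of both endpoints).
194 = 7 × 27 + 5, so there are 27 full weeks plus 5 extra days.
Each full week contributes 5 weekdays (Mon–Fri): 27 × 5 = 135.
The 5 extra days are Wednesday, Thursday, Friday, Saturday, Sunday — 3 of them qualify.
Total: 135 + 3 = 138.
Holidays: 2018-02-26 (Mon); 2018-03-15 (Thu); 2018-04-07 (Sat); 2018-05-08 (Tue); 2018-05-17 (Thu); 2018-06-04 (Mon).
5 of the 6 holidays fall on weekdays; the rest are weekends and were already excluded.
Business days: 138 − 5 = 133.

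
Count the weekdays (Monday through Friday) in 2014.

1 January 2014 is a Wednesday.
The range spans 365 days (inclusive of both endpoints).
365 = 7 × 52 + 1, so there are 52 full weeks plus 1 extra day.
Each full week contributes 5 weekdays (Mon–Fri): 52 × 5 = 260.
The 1 extra day is Wednesday — 1 of them qualifies.
Total: 260 + 1 = 261.

261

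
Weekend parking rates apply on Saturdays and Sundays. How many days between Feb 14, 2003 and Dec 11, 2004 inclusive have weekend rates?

Feb 14, 2003 is a Friday.
From Feb 14, 2003 to Dec 11, 2004 is 667 days inclusive.
667 = 7 × 95 + 2, so there are 95 full weeks plus 2 extra days.
Each full week contributes 2 weekend days (Sat, Sun): 95 × 2 = 190.
The 2 extra days are Friday, Saturday — 1 of them qualifies.
Total: 190 + 1 = 191.

191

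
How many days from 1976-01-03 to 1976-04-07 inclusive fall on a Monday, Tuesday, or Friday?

41

1976-01-03 is a Saturday.
The range spans 96 days (inclusive of both endpoints).
96 = 7 × 13 + 5, so there are 13 full weeks plus 5 extra days.
Each full week contributes 3 days from the set (Mon, Tue, Fri): 13 × 3 = 39.
The 5 extra days are Saturday, Sunday, Monday, Tuesday, Wednesday — 2 of them qualify.
Total: 39 + 2 = 41.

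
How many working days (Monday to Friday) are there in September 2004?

22 weekdays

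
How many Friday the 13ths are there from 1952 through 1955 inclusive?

6

Friday-the-13ths by year:
1952: Jun
1953: Feb, Mar, Nov
1954: Aug
1955: May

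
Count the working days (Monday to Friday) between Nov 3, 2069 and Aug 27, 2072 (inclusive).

Nov 3, 2069 is a Sunday.
That's 1029 days from start to end, counting both.
1029 = 7 × 147, so the span is exactly 147 full weeks.
Each full week contributes 5 weekdays (Mon–Fri): 147 × 5 = 735.
Total: 735.

735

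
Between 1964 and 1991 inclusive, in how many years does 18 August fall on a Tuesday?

4

Day of week of August 18 in each year:
1964: Tue ✓, 1965: Wed, 1966: Thu, 1967: Fri, 1968: Sun, 1969: Mon, 1970: Tue ✓, 1971: Wed, 1972: Fri, 1973: Sat, 1974: Sun, 1975: Mon, 1976: Wed, 1977: Thu, 1978: Fri, 1979: Sat, 1980: Mon, 1981: Tue ✓, 1982: Wed, 1983: Thu, 1984: Sat, 1985: Sun, 1986: Mon, 1987: Tue ✓, 1988: Thu, 1989: Fri, 1990: Sat, 1991: Sun
Tuesdays: 1964, 1970, 1981, 1987.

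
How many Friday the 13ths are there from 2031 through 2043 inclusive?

23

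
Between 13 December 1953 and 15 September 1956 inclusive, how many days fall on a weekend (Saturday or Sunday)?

288

13 December 1953 is a Sunday.
From 13 December 1953 to 15 September 1956 is 1008 days inclusive.
1008 = 7 × 144, so the span is exactly 144 full weeks.
Each full week contributes 2 weekend days (Sat, Sun): 144 × 2 = 288.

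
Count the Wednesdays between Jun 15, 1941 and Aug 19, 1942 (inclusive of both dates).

62

Jun 15, 1941 is a Sunday.
The range spans 431 days (inclusive of both endpoints).
431 = 7 × 61 + 4, so there are 61 full weeks plus 4 extra days.
Each full week contributes one Wednesday: 61 so far.
The 4 extra days are Sunday, Monday, Tuesday, Wednesday — 1 of them qualifies.
Total: 61 + 1 = 62.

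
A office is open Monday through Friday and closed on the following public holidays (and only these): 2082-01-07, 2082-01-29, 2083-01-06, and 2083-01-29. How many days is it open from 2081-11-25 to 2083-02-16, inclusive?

2081-11-25 is a Tuesday.
From 2081-11-25 to 2083-02-16 is 449 days inclusive.
449 = 7 × 64 + 1, so there are 64 full weeks plus 1 extra day.
Each full week contributes 5 weekdays (Mon–Fri): 64 × 5 = 320.
The 1 extra day is Tuesday — 1 of them qualifies.
Total: 320 + 1 = 321.
Holidays: 2082-01-07 (Wed); 2082-01-29 (Thu); 2083-01-06 (Wed); 2083-01-29 (Fri).
All 4 holidays fall on weekdays, so subtract 4.
Business days: 321 − 4 = 317.

317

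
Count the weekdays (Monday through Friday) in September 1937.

22

September 1, 1937 is a Wednesday.
That's 30 days from start to end, counting both.
30 = 7 × 4 + 2, so there are 4 full weeks plus 2 extra days.
Each full week contributes 5 weekdays (Mon–Fri): 4 × 5 = 20.
The 2 extra days are Wed, Thu — 2 of them qualify.
Total: 20 + 2 = 22.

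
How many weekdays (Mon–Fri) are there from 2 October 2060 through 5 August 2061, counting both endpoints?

220

2 October 2060 is a Saturday.
The range spans 308 days (inclusive of both endpoints).
308 = 7 × 44, so the span is exactly 44 full weeks.
Each full week contributes 5 weekdays (Mon–Fri): 44 × 5 = 220.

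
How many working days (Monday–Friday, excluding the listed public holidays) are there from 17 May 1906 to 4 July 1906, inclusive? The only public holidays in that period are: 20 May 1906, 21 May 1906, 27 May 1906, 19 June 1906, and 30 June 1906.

33 working days

17 May 1906 is a Thursday.
From 17 May 1906 to 4 July 1906 is 49 days inclusive.
49 = 7 × 7, so the span is exactly 7 full weeks.
Each full week contributes 5 weekdays (Mon–Fri): 7 × 5 = 35.
Holidays: 20 May 1906 (Sun); 21 May 1906 (Mon); 27 May 1906 (Sun); 19 June 1906 (Tue); 30 June 1906 (Sat).
2 of the 5 holidays fall on weekdays; the rest are weekends and were already excluded.
Business days: 35 − 2 = 33.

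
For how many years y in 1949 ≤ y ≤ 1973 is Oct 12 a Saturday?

Day of week of October 12 in each year:
1949: Wed, 1950: Thu, 1951: Fri, 1952: Sun, 1953: Mon, 1954: Tue, 1955: Wed, 1956: Fri, 1957: Sat ✓, 1958: Sun, 1959: Mon, 1960: Wed, 1961: Thu, 1962: Fri, 1963: Sat ✓, 1964: Mon, 1965: Tue, 1966: Wed, 1967: Thu, 1968: Sat ✓, 1969: Sun, 1970: Mon, 1971: Tue, 1972: Thu, 1973: Fri
Saturdays: 1957, 1963, 1968.

3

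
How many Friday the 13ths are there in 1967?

2

The 13th falls on a Friday when the month's 13th has weekday Fri.
Jan 13 is Fri ✓; Feb 13 is Mon; Mar 13 is Mon; Apr 13 is Thu; May 13 is Sat; Jun 13 is Tue; Jul 13 is Thu; Aug 13 is Sun; Sep 13 is Wed; Oct 13 is Fri ✓; Nov 13 is Mon; Dec 13 is Wed.
Friday the 13ths: Jan, Oct.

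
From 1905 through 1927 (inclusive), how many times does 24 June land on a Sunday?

Day of week of June 24 in each year:
1905: Sat, 1906: Sun ✓, 1907: Mon, 1908: Wed, 1909: Thu, 1910: Fri, 1911: Sat, 1912: Mon, 1913: Tue, 1914: Wed, 1915: Thu, 1916: Sat, 1917: Sun ✓, 1918: Mon, 1919: Tue, 1920: Thu, 1921: Fri, 1922: Sat, 1923: Sun ✓, 1924: Tue, 1925: Wed, 1926: Thu, 1927: Fri
Sundays: 1906, 1917, 1923.

3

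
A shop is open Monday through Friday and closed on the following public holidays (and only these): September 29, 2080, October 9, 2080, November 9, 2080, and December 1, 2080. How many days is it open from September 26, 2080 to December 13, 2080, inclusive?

56

September 26, 2080 is a Thursday.
The range spans 79 days (inclusive of both endpoints).
79 = 7 × 11 + 2, so there are 11 full weeks plus 2 extra days.
Each full week contributes 5 weekdays (Mon–Fri): 11 × 5 = 55.
The 2 extra days are Thu, Fri — 2 of them qualify.
Total: 55 + 2 = 57.
Holidays: September 29, 2080 (Sun); October 9, 2080 (Wed); November 9, 2080 (Sat); December 1, 2080 (Sun).
1 of the 4 holidays fall on weekdays; the rest are weekends and were already excluded.
Business days: 57 − 1 = 56.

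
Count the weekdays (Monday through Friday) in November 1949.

1949-11-01 is a Tuesday.
The range spans 30 days (inclusive of both endpoints).
30 = 7 × 4 + 2, so there are 4 full weeks plus 2 extra days.
Each full week contributes 5 weekdays (Mon–Fri): 4 × 5 = 20.
The 2 extra days are Tuesday, Wednesday — 2 of them qualify.
Total: 20 + 2 = 22.

22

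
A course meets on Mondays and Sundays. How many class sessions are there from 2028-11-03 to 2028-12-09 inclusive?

10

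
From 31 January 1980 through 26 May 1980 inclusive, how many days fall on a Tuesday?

16 Tuesdays

31 January 1980 is a Thursday.
From 31 January 1980 to 26 May 1980 is 117 days inclusive.
117 = 7 × 16 + 5, so there are 16 full weeks plus 5 extra days.
Each full week contributes one Tuesday: 16 so far.
The 5 extra days are Thu, Fri, Sat, Sun, Mon — none qualify.
Total: 16 + 0 = 16.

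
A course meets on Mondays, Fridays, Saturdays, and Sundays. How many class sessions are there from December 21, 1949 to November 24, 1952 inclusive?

December 21, 1949 is a Wednesday.
That's 1070 days from start to end, counting both.
1070 = 7 × 152 + 6, so there are 152 full weeks plus 6 extra days.
Each full week contributes 4 days from the set (Mon, Fri, Sat, Sun): 152 × 4 = 608.
The 6 extra days are Wednesday, Thursday, Friday, Saturday, Sunday, Monday — 4 of them qualify.
Total: 608 + 4 = 612.

612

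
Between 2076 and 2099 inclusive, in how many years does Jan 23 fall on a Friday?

4

Day of week of January 23 in each year:
2076: Thu, 2077: Sat, 2078: Sun, 2079: Mon, 2080: Tue, 2081: Thu, 2082: Fri ✓, 2083: Sat, 2084: Sun, 2085: Tue, 2086: Wed, 2087: Thu, 2088: Fri ✓, 2089: Sun, 2090: Mon, 2091: Tue, 2092: Wed, 2093: Fri ✓, 2094: Sat, 2095: Sun, 2096: Mon, 2097: Wed, 2098: Thu, 2099: Fri ✓
Fridays: 2082, 2088, 2093, 2099.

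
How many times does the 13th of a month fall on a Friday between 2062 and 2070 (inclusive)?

16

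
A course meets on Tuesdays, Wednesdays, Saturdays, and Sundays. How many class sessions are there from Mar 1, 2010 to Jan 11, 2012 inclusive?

390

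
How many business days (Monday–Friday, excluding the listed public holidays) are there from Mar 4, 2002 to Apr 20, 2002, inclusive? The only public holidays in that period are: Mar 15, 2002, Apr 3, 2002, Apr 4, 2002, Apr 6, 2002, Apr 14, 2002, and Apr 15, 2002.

31 business days

Mar 4, 2002 is a Monday.
The range spans 48 days (inclusive of both endpoints).
48 = 7 × 6 + 6, so there are 6 full weeks plus 6 extra days.
Each full week contributes 5 weekdays (Mon–Fri): 6 × 5 = 30.
The 6 extra days are Monday, Tuesday, Wednesday, Thursday, Friday, Saturday — 5 of them qualify.
Total: 30 + 5 = 35.
Holidays: Mar 15, 2002 (Fri); Apr 3, 2002 (Wed); Apr 4, 2002 (Thu); Apr 6, 2002 (Sat); Apr 14, 2002 (Sun); Apr 15, 2002 (Mon).
4 of the 6 holidays fall on weekdays; the rest are weekends and were already excluded.
Business days: 35 − 4 = 31.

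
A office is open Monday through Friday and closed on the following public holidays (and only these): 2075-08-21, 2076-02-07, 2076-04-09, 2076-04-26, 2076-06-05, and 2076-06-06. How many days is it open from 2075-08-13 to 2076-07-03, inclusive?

230

2075-08-13 is a Tuesday.
That's 326 days from start to end, counting both.
326 = 7 × 46 + 4, so there are 46 full weeks plus 4 extra days.
Each full week contributes 5 weekdays (Mon–Fri): 46 × 5 = 230.
The 4 extra days are Tuesday, Wednesday, Thursday, Friday — 4 of them qualify.
Total: 230 + 4 = 234.
Holidays: 2075-08-21 (Wed); 2076-02-07 (Fri); 2076-04-09 (Thu); 2076-04-26 (Sun); 2076-06-05 (Fri); 2076-06-06 (Sat).
4 of the 6 holidays fall on weekdays; the rest are weekends and were already excluded.
Business days: 234 − 4 = 230.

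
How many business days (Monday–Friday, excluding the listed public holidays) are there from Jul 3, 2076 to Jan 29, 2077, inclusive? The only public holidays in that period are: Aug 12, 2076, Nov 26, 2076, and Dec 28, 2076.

148 business days

Jul 3, 2076 is a Friday.
From Jul 3, 2076 to Jan 29, 2077 is 211 days inclusive.
211 = 7 × 30 + 1, so there are 30 full weeks plus 1 extra day.
Each full week contributes 5 weekdays (Mon–Fri): 30 × 5 = 150.
The 1 extra day is Friday — 1 of them qualifies.
Total: 150 + 1 = 151.
Holidays: Aug 12, 2076 (Wed); Nov 26, 2076 (Thu); Dec 28, 2076 (Mon).
All 3 holidays fall on weekdays, so subtract 3.
Business days: 151 − 3 = 148.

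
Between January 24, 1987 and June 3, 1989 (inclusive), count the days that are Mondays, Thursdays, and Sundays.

369

January 24, 1987 is a Saturday.
The range spans 862 days (inclusive of both endpoints).
862 = 7 × 123 + 1, so there are 123 full weeks plus 1 extra day.
Each full week contributes 3 days from the set (Mon, Thu, Sun): 123 × 3 = 369.
The 1 extra day is Sat — none qualify.
Total: 369 + 0 = 369.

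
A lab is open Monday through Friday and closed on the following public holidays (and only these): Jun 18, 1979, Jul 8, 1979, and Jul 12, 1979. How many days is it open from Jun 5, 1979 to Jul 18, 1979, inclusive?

Jun 5, 1979 is a Tuesday.
The range spans 44 days (inclusive of both endpoints).
44 = 7 × 6 + 2, so there are 6 full weeks plus 2 extra days.
Each full week contributes 5 weekdays (Mon–Fri): 6 × 5 = 30.
The 2 extra days are Tuesday, Wednesday — 2 of them qualify.
Total: 30 + 2 = 32.
Holidays: Jun 18, 1979 (Mon); Jul 8, 1979 (Sun); Jul 12, 1979 (Thu).
2 of the 3 holidays fall on weekdays; the rest are weekends and were already excluded.
Business days: 32 − 2 = 30.

30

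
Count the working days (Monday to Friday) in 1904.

261

1 January 1904 is a Friday.
From 1 January 1904 to 31 December 1904 is 366 days inclusive.
366 = 7 × 52 + 2, so there are 52 full weeks plus 2 extra days.
Each full week contributes 5 weekdays (Mon–Fri): 52 × 5 = 260.
The 2 extra days are Friday, Saturday — 1 of them qualifies.
Total: 260 + 1 = 261.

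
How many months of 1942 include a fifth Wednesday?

4

A month has five Wednesdays exactly when Wednesday falls within its first (length − 28) days.
Jan: 31 days, starts Thu → 5 of Thu, Fri, Sat
Feb: 28 days, starts Sun → 5 of (none)
Mar: 31 days, starts Sun → 5 of Sun, Mon, Tue
Apr: 30 days, starts Wed → 5 of Wed, Thu ✓
May: 31 days, starts Fri → 5 of Fri, Sat, Sun
Jun: 30 days, starts Mon → 5 of Mon, Tue
Jul: 31 days, starts Wed → 5 of Wed, Thu, Fri ✓
Aug: 31 days, starts Sat → 5 of Sat, Sun, Mon
Sep: 30 days, starts Tue → 5 of Tue, Wed ✓
Oct: 31 days, starts Thu → 5 of Thu, Fri, Sat
Nov: 30 days, starts Sun → 5 of Sun, Mon
Dec: 31 days, starts Tue → 5 of Tue, Wed, Thu ✓
Months with five Wednesdays: Apr, Jul, Sep, Dec.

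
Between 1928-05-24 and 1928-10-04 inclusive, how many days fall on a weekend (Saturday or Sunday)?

1928-05-24 is a Thursday.
The range spans 134 days (inclusive of both endpoints).
134 = 7 × 19 + 1, so there are 19 full weeks plus 1 extra day.
Each full week contributes 2 weekend days (Sat, Sun): 19 × 2 = 38.
The 1 extra day is Thursday — none qualify.
Total: 38 + 0 = 38.

38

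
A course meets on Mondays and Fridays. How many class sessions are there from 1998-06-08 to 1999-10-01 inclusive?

138

1998-06-08 is a Monday.
From 1998-06-08 to 1999-10-01 is 481 days inclusive.
481 = 7 × 68 + 5, so there are 68 full weeks plus 5 extra days.
Each full week contributes 2 days from the set (Mon, Fri): 68 × 2 = 136.
The 5 extra days are Monday, Tuesday, Wednesday, Thursday, Friday — 2 of them qualify.
Total: 136 + 2 = 138.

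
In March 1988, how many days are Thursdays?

Mar 1, 1988 is a Tuesday.
The range spans 31 days (inclusive of both endpoints).
31 = 7 × 4 + 3, so there are 4 full weeks plus 3 extra days.
Each full week contributes one Thursday: 4 so far.
The 3 extra days are Tue, Wed, Thu — 1 of them qualifies.
Total: 4 + 1 = 5.

5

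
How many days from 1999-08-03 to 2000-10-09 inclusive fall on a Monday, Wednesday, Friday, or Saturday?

1999-08-03 is a Tuesday.
That's 434 days from start to end, counting both.
434 = 7 × 62, so the span is exactly 62 full weeks.
Each full week contributes 4 days from the set (Mon, Wed, Fri, Sat): 62 × 4 = 248.
Total: 248.

248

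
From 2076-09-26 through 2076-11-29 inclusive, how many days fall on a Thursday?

9

2076-09-26 is a Saturday.
That's 65 days from start to end, counting both.
65 = 7 × 9 + 2, so there are 9 full weeks plus 2 extra days.
Each full week contributes one Thursday: 9 so far.
The 2 extra days are Saturday, Sunday — none qualify.
Total: 9 + 0 = 9.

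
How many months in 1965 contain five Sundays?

4

A month has five Sundays exactly when Sunday falls within its first (length − 28) days.
Jan: 31 days, starts Fri → 5 of Fri, Sat, Sun ✓
Feb: 28 days, starts Mon → 5 of (none)
Mar: 31 days, starts Mon → 5 of Mon, Tue, Wed
Apr: 30 days, starts Thu → 5 of Thu, Fri
May: 31 days, starts Sat → 5 of Sat, Sun, Mon ✓
Jun: 30 days, starts Tue → 5 of Tue, Wed
Jul: 31 days, starts Thu → 5 of Thu, Fri, Sat
Aug: 31 days, starts Sun → 5 of Sun, Mon, Tue ✓
Sep: 30 days, starts Wed → 5 of Wed, Thu
Oct: 31 days, starts Fri → 5 of Fri, Sat, Sun ✓
Nov: 30 days, starts Mon → 5 of Mon, Tue
Dec: 31 days, starts Wed → 5 of Wed, Thu, Fri
Months with five Sundays: Jan, May, Aug, Oct.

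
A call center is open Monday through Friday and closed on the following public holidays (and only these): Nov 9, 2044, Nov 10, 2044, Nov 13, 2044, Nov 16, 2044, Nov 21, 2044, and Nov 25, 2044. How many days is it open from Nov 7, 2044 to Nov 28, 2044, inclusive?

11

Nov 7, 2044 is a Monday.
From Nov 7, 2044 to Nov 28, 2044 is 22 days inclusive.
22 = 7 × 3 + 1, so there are 3 full weeks plus 1 extra day.
Each full week contributes 5 weekdays (Mon–Fri): 3 × 5 = 15.
The 1 extra day is Monday — 1 of them qualifies.
Total: 15 + 1 = 16.
Holidays: Nov 9, 2044 (Wed); Nov 10, 2044 (Thu); Nov 13, 2044 (Sun); Nov 16, 2044 (Wed); Nov 21, 2044 (Mon); Nov 25, 2044 (Fri).
5 of the 6 holidays fall on weekdays; the rest are weekends and were already excluded.
Business days: 16 − 5 = 11.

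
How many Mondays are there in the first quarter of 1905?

13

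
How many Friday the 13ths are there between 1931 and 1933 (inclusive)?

Friday-the-13ths by year:
1931: Feb, Mar, Nov
1932: May
1933: Jan, Oct

6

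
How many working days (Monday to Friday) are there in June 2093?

22 weekdays

2093-06-01 is a Monday.
That's 30 days from start to end, counting both.
30 = 7 × 4 + 2, so there are 4 full weeks plus 2 extra days.
Each full week contributes 5 weekdays (Mon–Fri): 4 × 5 = 20.
The 2 extra days are Monday, Tuesday — 2 of them qualify.
Total: 20 + 2 = 22.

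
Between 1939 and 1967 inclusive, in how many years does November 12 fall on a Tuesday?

Day of week of November 12 in each year:
1939: Sun, 1940: Tue ✓, 1941: Wed, 1942: Thu, 1943: Fri, 1944: Sun, 1945: Mon, 1946: Tue ✓, 1947: Wed, 1948: Fri, 1949: Sat, 1950: Sun, 1951: Mon, 1952: Wed, 1953: Thu, 1954: Fri, 1955: Sat, 1956: Mon, 1957: Tue ✓, 1958: Wed, 1959: Thu, 1960: Sat, 1961: Sun, 1962: Mon, 1963: Tue ✓, 1964: Thu, 1965: Fri, 1966: Sat, 1967: Sun
Tuesdays: 1940, 1946, 1957, 1963.

4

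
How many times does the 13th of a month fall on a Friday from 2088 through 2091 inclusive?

7

Friday-the-13ths by year:
2088: Feb, Aug
2089: May
2090: Jan, Oct
2091: Apr, Jul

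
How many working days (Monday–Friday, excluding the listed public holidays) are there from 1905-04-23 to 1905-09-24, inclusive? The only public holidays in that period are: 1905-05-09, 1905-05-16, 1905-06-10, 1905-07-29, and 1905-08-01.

1905-04-23 is a Sunday.
From 1905-04-23 to 1905-09-24 is 155 days inclusive.
155 = 7 × 22 + 1, so there are 22 full weeks plus 1 extra day.
Each full week contributes 5 weekdays (Mon–Fri): 22 × 5 = 110.
The 1 extra day is Sunday — none qualify.
Total: 110 + 0 = 110.
Holidays: 1905-05-09 (Tue); 1905-05-16 (Tue); 1905-06-10 (Sat); 1905-07-29 (Sat); 1905-08-01 (Tue).
3 of the 5 holidays fall on weekdays; the rest are weekends and were already excluded.
Business days: 110 − 3 = 107.

107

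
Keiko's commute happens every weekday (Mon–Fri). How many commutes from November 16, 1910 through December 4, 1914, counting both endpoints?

1058 weekdays

November 16, 1910 is a Wednesday.
From November 16, 1910 to December 4, 1914 is 1480 days inclusive.
1480 = 7 × 211 + 3, so there are 211 full weeks plus 3 extra days.
Each full week contributes 5 weekdays (Mon–Fri): 211 × 5 = 1055.
The 3 extra days are Wednesday, Thursday, Friday — 3 of them qualify.
Total: 1055 + 3 = 1058.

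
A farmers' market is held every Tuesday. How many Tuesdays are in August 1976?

5

1 August 1976 is a Sunday.
From 1 August 1976 to 31 August 1976 is 31 days inclusive.
31 = 7 × 4 + 3, so there are 4 full weeks plus 3 extra days.
Each full week contributes one Tuesday: 4 so far.
The 3 extra days are Sun, Mon, Tue — 1 of them qualifies.
Total: 4 + 1 = 5.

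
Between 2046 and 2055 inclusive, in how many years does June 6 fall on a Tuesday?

1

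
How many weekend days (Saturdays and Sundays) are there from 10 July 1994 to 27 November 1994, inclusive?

41

10 July 1994 is a Sunday.
From 10 July 1994 to 27 November 1994 is 141 days inclusive.
141 = 7 × 20 + 1, so there are 20 full weeks plus 1 extra day.
Each full week contributes 2 weekend days (Sat, Sun): 20 × 2 = 40.
The 1 extra day is Sunday — 1 of them qualifies.
Total: 40 + 1 = 41.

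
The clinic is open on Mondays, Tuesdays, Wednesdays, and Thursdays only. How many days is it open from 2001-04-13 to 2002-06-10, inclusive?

241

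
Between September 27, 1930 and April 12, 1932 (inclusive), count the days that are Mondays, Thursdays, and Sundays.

September 27, 1930 is a Saturday.
That's 564 days from start to end, counting both.
564 = 7 × 80 + 4, so there are 80 full weeks plus 4 extra days.
Each full week contributes 3 days from the set (Mon, Thu, Sun): 80 × 3 = 240.
The 4 extra days are Saturday, Sunday, Monday, Tuesday — 2 of them qualify.
Total: 240 + 2 = 242.

242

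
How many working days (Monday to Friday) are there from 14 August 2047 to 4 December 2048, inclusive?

343 weekdays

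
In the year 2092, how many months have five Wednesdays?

5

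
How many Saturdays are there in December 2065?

1 December 2065 is a Tuesday.
That's 31 days from start to end, counting both.
31 = 7 × 4 + 3, so there are 4 full weeks plus 3 extra days.
Each full week contributes one Saturday: 4 so far.
The 3 extra days are Tue, Wed, Thu — none qualify.
Total: 4 + 0 = 4.

4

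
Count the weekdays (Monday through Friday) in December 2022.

22

December 1, 2022 is a Thursday.
That's 31 days from start to end, counting both.
31 = 7 × 4 + 3, so there are 4 full weeks plus 3 extra days.
Each full week contributes 5 weekdays (Mon–Fri): 4 × 5 = 20.
The 3 extra days are Thursday, Friday, Saturday — 2 of them qualify.
Total: 20 + 2 = 22.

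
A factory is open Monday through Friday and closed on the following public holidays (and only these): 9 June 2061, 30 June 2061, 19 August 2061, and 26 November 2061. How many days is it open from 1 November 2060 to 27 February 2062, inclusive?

1 November 2060 is a Monday.
That's 484 days from start to end, counting both.
484 = 7 × 69 + 1, so there are 69 full weeks plus 1 extra day.
Each full week contributes 5 weekdays (Mon–Fri): 69 × 5 = 345.
The 1 extra day is Mon — 1 of them qualifies.
Total: 345 + 1 = 346.
Holidays: 9 June 2061 (Thu); 30 June 2061 (Thu); 19 August 2061 (Fri); 26 November 2061 (Sat).
3 of the 4 holidays fall on weekdays; the rest are weekends and were already excluded.
Business days: 346 − 3 = 343.

343 working days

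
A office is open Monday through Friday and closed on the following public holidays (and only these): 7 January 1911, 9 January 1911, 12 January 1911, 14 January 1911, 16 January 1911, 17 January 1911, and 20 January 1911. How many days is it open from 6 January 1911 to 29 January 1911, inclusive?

11 business days

6 January 1911 is a Friday.
That's 24 days from start to end, counting both.
24 = 7 × 3 + 3, so there are 3 full weeks plus 3 extra days.
Each full week contributes 5 weekdays (Mon–Fri): 3 × 5 = 15.
The 3 extra days are Fri, Sat, Sun — 1 of them qualifies.
Total: 15 + 1 = 16.
Holidays: 7 January 1911 (Sat); 9 January 1911 (Mon); 12 January 1911 (Thu); 14 January 1911 (Sat); 16 January 1911 (Mon); 17 January 1911 (Tue); 20 January 1911 (Fri).
5 of the 7 holidays fall on weekdays; the rest are weekends and were already excluded.
Business days: 16 − 5 = 11.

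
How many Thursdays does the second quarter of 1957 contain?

13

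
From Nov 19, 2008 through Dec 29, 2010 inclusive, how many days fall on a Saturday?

Nov 19, 2008 is a Wednesday.
From Nov 19, 2008 to Dec 29, 2010 is 771 days inclusive.
771 = 7 × 110 + 1, so there are 110 full weeks plus 1 extra day.
Each full week contributes one Saturday: 110 so far.
The 1 extra day is Wednesday — none qualify.
Total: 110 + 0 = 110.

110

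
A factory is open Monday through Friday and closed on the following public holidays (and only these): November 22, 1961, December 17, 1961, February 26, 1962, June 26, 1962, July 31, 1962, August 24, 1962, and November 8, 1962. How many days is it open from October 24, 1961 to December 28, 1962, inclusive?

October 24, 1961 is a Tuesday.
The range spans 431 days (inclusive of both endpoints).
431 = 7 × 61 + 4, so there are 61 full weeks plus 4 extra days.
Each full week contributes 5 weekdays (Mon–Fri): 61 × 5 = 305.
The 4 extra days are Tuesday, Wednesday, Thursday, Friday — 4 of them qualify.
Total: 305 + 4 = 309.
Holidays: November 22, 1961 (Wed); December 17, 1961 (Sun); February 26, 1962 (Mon); June 26, 1962 (Tue); July 31, 1962 (Tue); August 24, 1962 (Fri); November 8, 1962 (Thu).
6 of the 7 holidays fall on weekdays; the rest are weekends and were already excluded.
Business days: 309 − 6 = 303.

303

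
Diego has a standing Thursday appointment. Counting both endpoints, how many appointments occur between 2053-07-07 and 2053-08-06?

4 Thursdays

2053-07-07 is a Monday.
The range spans 31 days (inclusive of both endpoints).
31 = 7 × 4 + 3, so there are 4 full weeks plus 3 extra days.
Each full week contributes one Thursday: 4 so far.
The 3 extra days are Mon, Tue, Wed — none qualify.
Total: 4 + 0 = 4.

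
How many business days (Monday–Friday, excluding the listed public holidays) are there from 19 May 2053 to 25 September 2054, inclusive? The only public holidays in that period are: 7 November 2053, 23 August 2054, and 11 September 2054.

19 May 2053 is a Monday.
The range spans 495 days (inclusive of both endpoints).
495 = 7 × 70 + 5, so there are 70 full weeks plus 5 extra days.
Each full week contributes 5 weekdays (Mon–Fri): 70 × 5 = 350.
The 5 extra days are Mon, Tue, Wed, Thu, Fri — 5 of them qualify.
Total: 350 + 5 = 355.
Holidays: 7 November 2053 (Fri); 23 August 2054 (Sun); 11 September 2054 (Fri).
2 of the 3 holidays fall on weekdays; the rest are weekends and were already excluded.
Business days: 355 − 2 = 353.

353 business days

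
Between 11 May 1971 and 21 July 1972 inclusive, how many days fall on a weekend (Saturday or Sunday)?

11 May 1971 is a Tuesday.
The range spans 438 days (inclusive of both endpoints).
438 = 7 × 62 + 4, so there are 62 full weeks plus 4 extra days.
Each full week contributes 2 weekend days (Sat, Sun): 62 × 2 = 124.
The 4 extra days are Tuesday, Wednesday, Thursday, Friday — none qualify.
Total: 124 + 0 = 124.

124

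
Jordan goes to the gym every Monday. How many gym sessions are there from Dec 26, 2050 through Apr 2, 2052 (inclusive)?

Dec 26, 2050 is a Monday.
That's 464 days from start to end, counting both.
464 = 7 × 66 + 2, so there are 66 full weeks plus 2 extra days.
Each full week contributes one Monday: 66 so far.
The 2 extra days are Mon, Tue — 1 of them qualifies.
Total: 66 + 1 = 67.

67 Mondays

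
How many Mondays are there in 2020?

2020-01-01 is a Wednesday.
That's 366 days from start to end, counting both.
366 = 7 × 52 + 2, so there are 52 full weeks plus 2 extra days.
Each full week contributes one Monday: 52 so far.
The 2 extra days are Wednesday, Thursday — none qualify.
Total: 52 + 0 = 52.

52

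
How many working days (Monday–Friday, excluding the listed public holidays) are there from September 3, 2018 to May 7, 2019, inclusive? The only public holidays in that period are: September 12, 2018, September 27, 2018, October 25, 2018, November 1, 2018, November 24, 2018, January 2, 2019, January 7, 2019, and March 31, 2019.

September 3, 2018 is a Monday.
The range spans 247 days (inclusive of both endpoints).
247 = 7 × 35 + 2, so there are 35 full weeks plus 2 extra days.
Each full week contributes 5 weekdays (Mon–Fri): 35 × 5 = 175.
The 2 extra days are Monday, Tuesday — 2 of them qualify.
Total: 175 + 2 = 177.
Holidays: September 12, 2018 (Wed); September 27, 2018 (Thu); October 25, 2018 (Thu); November 1, 2018 (Thu); November 24, 2018 (Sat); January 2, 2019 (Wed); January 7, 2019 (Mon); March 31, 2019 (Sun).
6 of the 8 holidays fall on weekdays; the rest are weekends and were already excluded.
Business days: 177 − 6 = 171.

171 working days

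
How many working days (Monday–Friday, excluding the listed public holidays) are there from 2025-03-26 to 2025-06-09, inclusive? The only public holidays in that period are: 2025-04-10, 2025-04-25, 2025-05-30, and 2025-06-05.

2025-03-26 is a Wednesday.
The range spans 76 days (inclusive of both endpoints).
76 = 7 × 10 + 6, so there are 10 full weeks plus 6 extra days.
Each full week contributes 5 weekdays (Mon–Fri): 10 × 5 = 50.
The 6 extra days are Wed, Thu, Fri, Sat, Sun, Mon — 4 of them qualify.
Total: 50 + 4 = 54.
Holidays: 2025-04-10 (Thu); 2025-04-25 (Fri); 2025-05-30 (Fri); 2025-06-05 (Thu).
All 4 holidays fall on weekdays, so subtract 4.
Business days: 54 − 4 = 50.

50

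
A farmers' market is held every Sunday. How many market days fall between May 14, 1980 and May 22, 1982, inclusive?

May 14, 1980 is a Wednesday.
From May 14, 1980 to May 22, 1982 is 739 days inclusive.
739 = 7 × 105 + 4, so there are 105 full weeks plus 4 extra days.
Each full week contributes one Sunday: 105 so far.
The 4 extra days are Wednesday, Thursday, Friday, Saturday — none qualify.
Total: 105 + 0 = 105.

105 Sundays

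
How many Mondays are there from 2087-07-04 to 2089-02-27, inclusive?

2087-07-04 is a Friday.
The range spans 605 days (inclusive of both endpoints).
605 = 7 × 86 + 3, so there are 86 full weeks plus 3 extra days.
Each full week contributes one Monday: 86 so far.
The 3 extra days are Fri, Sat, Sun — none qualify.
Total: 86 + 0 = 86.

86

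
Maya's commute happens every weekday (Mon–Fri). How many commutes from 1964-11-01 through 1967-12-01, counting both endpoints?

805

1964-11-01 is a Sunday.
The range spans 1126 days (inclusive of both endpoints).
1126 = 7 × 160 + 6, so there are 160 full weeks plus 6 extra days.
Each full week contributes 5 weekdays (Mon–Fri): 160 × 5 = 800.
The 6 extra days are Sunday, Monday, Tuesday, Wednesday, Thursday, Friday — 5 of them qualify.
Total: 800 + 5 = 805.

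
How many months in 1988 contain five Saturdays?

A month has five Saturdays exactly when Saturday falls within its first (length − 28) days.
Jan: 31 days, starts Fri → 5 of Fri, Sat, Sun ✓
Feb: 29 days, starts Mon → 5 of Mon
Mar: 31 days, starts Tue → 5 of Tue, Wed, Thu
Apr: 30 days, starts Fri → 5 of Fri, Sat ✓
May: 31 days, starts Sun → 5 of Sun, Mon, Tue
Jun: 30 days, starts Wed → 5 of Wed, Thu
Jul: 31 days, starts Fri → 5 of Fri, Sat, Sun ✓
Aug: 31 days, starts Mon → 5 of Mon, Tue, Wed
Sep: 30 days, starts Thu → 5 of Thu, Fri
Oct: 31 days, starts Sat → 5 of Sat, Sun, Mon ✓
Nov: 30 days, starts Tue → 5 of Tue, Wed
Dec: 31 days, starts Thu → 5 of Thu, Fri, Sat ✓
Months with five Saturdays: Jan, Apr, Jul, Oct, Dec.

5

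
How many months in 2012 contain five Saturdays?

A month has five Saturdays exactly when Saturday falls within its first (length − 28) days.
Jan: 31 days, starts Sun → 5 of Sun, Mon, Tue
Feb: 29 days, starts Wed → 5 of Wed
Mar: 31 days, starts Thu → 5 of Thu, Fri, Sat ✓
Apr: 30 days, starts Sun → 5 of Sun, Mon
May: 31 days, starts Tue → 5 of Tue, Wed, Thu
Jun: 30 days, starts Fri → 5 of Fri, Sat ✓
Jul: 31 days, starts Sun → 5 of Sun, Mon, Tue
Aug: 31 days, starts Wed → 5 of Wed, Thu, Fri
Sep: 30 days, starts Sat → 5 of Sat, Sun ✓
Oct: 31 days, starts Mon → 5 of Mon, Tue, Wed
Nov: 30 days, starts Thu → 5 of Thu, Fri
Dec: 31 days, starts Sat → 5 of Sat, Sun, Mon ✓
Months with five Saturdays: Mar, Jun, Sep, Dec.

4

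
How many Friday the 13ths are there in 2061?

1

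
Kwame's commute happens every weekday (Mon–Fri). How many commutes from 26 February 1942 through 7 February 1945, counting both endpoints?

770

26 February 1942 is a Thursday.
From 26 February 1942 to 7 February 1945 is 1078 days inclusive.
1078 = 7 × 154, so the span is exactly 154 full weeks.
Each full week contributes 5 weekdays (Mon–Fri): 154 × 5 = 770.
Total: 770.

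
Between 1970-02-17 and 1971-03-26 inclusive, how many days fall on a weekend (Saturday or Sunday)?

114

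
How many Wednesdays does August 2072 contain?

Aug 1, 2072 is a Monday.
That's 31 days from start to end, counting both.
31 = 7 × 4 + 3, so there are 4 full weeks plus 3 extra days.
Each full week contributes one Wednesday: 4 so far.
The 3 extra days are Mon, Tue, Wed — 1 of them qualifies.
Total: 4 + 1 = 5.

5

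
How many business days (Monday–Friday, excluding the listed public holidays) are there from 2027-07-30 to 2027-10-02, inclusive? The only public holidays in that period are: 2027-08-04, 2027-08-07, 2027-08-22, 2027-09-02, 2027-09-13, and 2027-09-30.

2027-07-30 is a Friday.
The range spans 65 days (inclusive of both endpoints).
65 = 7 × 9 + 2, so there are 9 full weeks plus 2 extra days.
Each full week contributes 5 weekdays (Mon–Fri): 9 × 5 = 45.
The 2 extra days are Fri, Sat — 1 of them qualifies.
Total: 45 + 1 = 46.
Holidays: 2027-08-04 (Wed); 2027-08-07 (Sat); 2027-08-22 (Sun); 2027-09-02 (Thu); 2027-09-13 (Mon); 2027-09-30 (Thu).
4 of the 6 holidays fall on weekdays; the rest are weekends and were already excluded.
Business days: 46 − 4 = 42.

42 business days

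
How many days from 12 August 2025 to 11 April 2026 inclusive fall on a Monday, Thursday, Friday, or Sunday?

138

12 August 2025 is a Tuesday.
That's 243 days from start to end, counting both.
243 = 7 × 34 + 5, so there are 34 full weeks plus 5 extra days.
Each full week contributes 4 days from the set (Mon, Thu, Fri, Sun): 34 × 4 = 136.
The 5 extra days are Tuesday, Wednesday, Thursday, Friday, Saturday — 2 of them qualify.
Total: 136 + 2 = 138.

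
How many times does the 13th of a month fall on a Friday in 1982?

The 13th falls on a Friday when the month's 13th has weekday Fri.
Jan 13 is Wed; Feb 13 is Sat; Mar 13 is Sat; Apr 13 is Tue; May 13 is Thu; Jun 13 is Sun; Jul 13 is Tue; Aug 13 is Fri ✓; Sep 13 is Mon; Oct 13 is Wed; Nov 13 is Sat; Dec 13 is Mon.
Friday the 13ths: Aug.

1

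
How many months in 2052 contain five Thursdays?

A month has five Thursdays exactly when Thursday falls within its first (length − 28) days.
Jan: 31 days, starts Mon → 5 of Mon, Tue, Wed
Feb: 29 days, starts Thu → 5 of Thu ✓
Mar: 31 days, starts Fri → 5 of Fri, Sat, Sun
Apr: 30 days, starts Mon → 5 of Mon, Tue
May: 31 days, starts Wed → 5 of Wed, Thu, Fri ✓
Jun: 30 days, starts Sat → 5 of Sat, Sun
Jul: 31 days, starts Mon → 5 of Mon, Tue, Wed
Aug: 31 days, starts Thu → 5 of Thu, Fri, Sat ✓
Sep: 30 days, starts Sun → 5 of Sun, Mon
Oct: 31 days, starts Tue → 5 of Tue, Wed, Thu ✓
Nov: 30 days, starts Fri → 5 of Fri, Sat
Dec: 31 days, starts Sun → 5 of Sun, Mon, Tue
Months with five Thursdays: Feb, May, Aug, Oct.

4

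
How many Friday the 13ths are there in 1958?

1

The 13th falls on a Friday when the month's 13th has weekday Fri.
Jan 13 is Mon; Feb 13 is Thu; Mar 13 is Thu; Apr 13 is Sun; May 13 is Tue; Jun 13 is Fri ✓; Jul 13 is Sun; Aug 13 is Wed; Sep 13 is Sat; Oct 13 is Mon; Nov 13 is Thu; Dec 13 is Sat.
Friday the 13ths: Jun.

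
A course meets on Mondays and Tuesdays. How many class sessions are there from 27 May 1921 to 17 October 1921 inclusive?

27 May 1921 is a Friday.
The range spans 144 days (inclusive of both endpoints).
144 = 7 × 20 + 4, so there are 20 full weeks plus 4 extra days.
Each full week contributes 2 days from the set (Mon, Tue): 20 × 2 = 40.
The 4 extra days are Friday, Saturday, Sunday, Monday — 1 of them qualifies.
Total: 40 + 1 = 41.

41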